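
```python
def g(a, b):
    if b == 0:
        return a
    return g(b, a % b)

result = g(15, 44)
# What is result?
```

g(15, 44) -> g(44, 15) -> g(15, 14) -> g(14, 1) -> g(1, 0) -> 1

Answer: 1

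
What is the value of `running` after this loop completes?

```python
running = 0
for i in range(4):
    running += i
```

Sum of 0 to 3 = 6
`running` takes the values: 0 → 1 → 3 → 6

Answer: 6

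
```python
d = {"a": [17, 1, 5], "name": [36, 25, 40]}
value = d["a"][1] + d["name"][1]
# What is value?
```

Trace:
`d = {"a": [17, 1, 5], "name": [36, 25, 40]}` → d = {'a': [17, 1, 5], 'name': [36, 25, 40]}
`value = d["a"][1] + d["name"][1]` → value = 26
So value = 26

Answer: 26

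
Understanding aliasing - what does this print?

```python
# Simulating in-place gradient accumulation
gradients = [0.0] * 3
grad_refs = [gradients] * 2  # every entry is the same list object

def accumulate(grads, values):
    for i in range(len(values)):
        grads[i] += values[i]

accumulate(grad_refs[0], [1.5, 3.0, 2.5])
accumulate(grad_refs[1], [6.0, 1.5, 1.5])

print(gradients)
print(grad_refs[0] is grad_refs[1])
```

Key concept: gradient accumulation aliasing.
Step by step:
`gradients = [0.0] * 3` → gradients = [0.0, 0.0, 0.0]
`grad_refs = [gradients] * 2` → grad_refs = [[0.0, 0.0, 0.0], [0.0, 0.0, 0.0]]
`accumulate(grad_refs[0], [1.5, 3.0, 2.5])` → gradients = [1.5, 3.0, 2.5]; grad_refs = [[1.5, 3.0, 2.5], [1.5, 3.0, 2.5]]
`accumulate(grad_refs[1], [6.0, 1.5, 1.5])` → gradients = [7.5, 4.5, 4.0]; grad_refs = [[7.5, 4.5, 4.0], [7.5, 4.5, 4.0]]
`print(gradients)` → prints [7.5, 4.5, 4.0]
`print(grad_refs[0] is grad_refs[1])` → prints True

Answer:
[7.5, 4.5, 4.0]
True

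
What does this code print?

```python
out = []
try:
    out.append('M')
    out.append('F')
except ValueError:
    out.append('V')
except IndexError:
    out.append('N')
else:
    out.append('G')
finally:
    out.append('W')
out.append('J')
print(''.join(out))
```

Execution trace: 'M' (try body) → 'F' (try body, no exception) → 'G' (else) → 'W' (finally) → 'J' (after the try/except). Output: MFGWJ

Answer: MFGWJ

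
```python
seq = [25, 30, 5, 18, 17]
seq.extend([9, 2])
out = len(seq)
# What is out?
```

Trace:
`seq = [25, 30, 5, 18, 17]` → seq = [25, 30, 5, 18, 17]
`seq.extend([9, 2])` → seq = [25, 30, 5, 18, 17, 9, 2]
`out = len(seq)` → out = 7
So out = 7

Answer: 7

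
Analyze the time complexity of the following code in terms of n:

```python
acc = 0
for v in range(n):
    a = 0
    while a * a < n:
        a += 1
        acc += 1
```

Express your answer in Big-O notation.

Each loop level contributes: n × √n. Multiplying the contributions gives O(n√n).

Answer: O(n√n)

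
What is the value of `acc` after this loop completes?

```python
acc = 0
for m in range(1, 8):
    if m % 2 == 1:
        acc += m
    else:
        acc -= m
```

Add odd, subtract even
`acc` takes the values: 0 → 1 → -1 → 2 → -2 → 3 → -3 → 4

Answer: 4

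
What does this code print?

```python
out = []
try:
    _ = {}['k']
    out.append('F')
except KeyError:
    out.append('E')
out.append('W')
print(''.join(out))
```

Execution trace: 'E' (except KeyError) → 'W' (after the try/except). Output: EW

Answer: EW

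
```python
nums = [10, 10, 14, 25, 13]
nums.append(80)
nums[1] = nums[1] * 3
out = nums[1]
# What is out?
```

Trace:
`nums = [10, 10, 14, 25, 13]` → nums = [10, 10, 14, 25, 13]
`nums.append(80)` → nums = [10, 10, 14, 25, 13, 80]
`nums[1] = nums[1] * 3` → nums = [10, 30, 14, 25, 13, 80]
`out = nums[1]` → out = 30
So out = 30

Answer: 30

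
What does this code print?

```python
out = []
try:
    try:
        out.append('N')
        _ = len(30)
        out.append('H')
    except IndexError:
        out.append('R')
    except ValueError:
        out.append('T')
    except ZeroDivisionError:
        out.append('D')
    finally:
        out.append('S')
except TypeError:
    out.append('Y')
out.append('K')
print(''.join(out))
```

Execution trace: 'N' (try body) → 'S' (finally) → 'Y' (outer except TypeError) → 'K' (after the try/except). Output: NSYK

Answer: NSYK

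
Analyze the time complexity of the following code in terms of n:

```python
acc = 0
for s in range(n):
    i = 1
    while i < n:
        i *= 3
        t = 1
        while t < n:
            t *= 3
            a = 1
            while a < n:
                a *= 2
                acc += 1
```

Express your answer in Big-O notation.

Each loop level contributes: n × log n × log n × log n. Multiplying the contributions gives O(n log^3 n).

Answer: O(n log^3 n)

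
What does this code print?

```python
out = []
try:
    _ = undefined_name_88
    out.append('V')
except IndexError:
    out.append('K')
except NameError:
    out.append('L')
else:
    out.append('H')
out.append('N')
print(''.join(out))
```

Execution trace: 'L' (except NameError) → 'N' (after the try/except). Output: LN

Answer: LN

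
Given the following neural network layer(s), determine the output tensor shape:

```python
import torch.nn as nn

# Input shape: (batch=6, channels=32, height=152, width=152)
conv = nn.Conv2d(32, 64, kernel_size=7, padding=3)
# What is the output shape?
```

Input: (6, 32, 152, 152) -> Output: (6, 64, 152, 152)

Answer: (6, 64, 152, 152)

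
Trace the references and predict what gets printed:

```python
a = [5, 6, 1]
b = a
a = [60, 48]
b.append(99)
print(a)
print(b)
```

Key concept: rebinding vs mutation: a is rebound to a new list, b still points at the original.
Step by step:
`a = [5, 6, 1]` → a = [5, 6, 1]
`b = a` → b = [5, 6, 1] (same object as a)
`a = [60, 48]` → a = [60, 48]
`b.append(99)` → b = [5, 6, 1, 99]
`print(a)` → prints [60, 48]
`print(b)` → prints [5, 6, 1, 99]

Answer:
[60, 48]
[5, 6, 1, 99]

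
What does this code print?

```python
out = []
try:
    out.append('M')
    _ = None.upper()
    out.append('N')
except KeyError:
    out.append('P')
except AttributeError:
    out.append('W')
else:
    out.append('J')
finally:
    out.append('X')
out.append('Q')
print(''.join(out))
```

Execution trace: 'M' (try body) → 'W' (except AttributeError) → 'X' (finally) → 'Q' (after the try/except). Output: MWXQ

Answer: MWXQ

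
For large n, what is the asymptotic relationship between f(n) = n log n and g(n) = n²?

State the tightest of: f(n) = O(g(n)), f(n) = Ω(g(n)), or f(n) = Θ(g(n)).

n log n vs n²: f(n) = O(g(n)) but not Ω(g(n)) — n² grows strictly faster than n log n.

Answer: f(n) = O(g(n)) but not Ω(g(n)) — n² grows strictly faster than n log n.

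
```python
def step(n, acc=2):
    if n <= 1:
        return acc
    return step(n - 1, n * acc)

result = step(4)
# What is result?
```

Accumulator trace (n, acc): (4, 2) -> (3, 8) -> (2, 24) -> (1, 48) -> return 48

Answer: 48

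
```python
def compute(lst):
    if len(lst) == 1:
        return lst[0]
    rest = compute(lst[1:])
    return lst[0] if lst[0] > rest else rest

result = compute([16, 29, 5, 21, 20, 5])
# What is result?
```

Recursive max over [16, 29, 5, 21, 20, 5] = 29

Answer: 29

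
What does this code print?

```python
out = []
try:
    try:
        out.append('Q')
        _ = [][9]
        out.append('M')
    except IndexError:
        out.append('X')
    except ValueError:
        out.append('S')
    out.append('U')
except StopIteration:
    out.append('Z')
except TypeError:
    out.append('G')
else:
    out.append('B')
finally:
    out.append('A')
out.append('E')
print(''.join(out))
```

Execution trace: 'Q' (inner try body) → 'X' (inner except IndexError) → 'U' (try body, no exception) → 'B' (else) → 'A' (finally) → 'E' (after the try/except). Output: QXUBAE

Answer: QXUBAE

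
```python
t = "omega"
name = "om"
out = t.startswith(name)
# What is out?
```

Trace:
`t = "omega"` → t = 'omega'
`name = "om"` → name = 'om'
`out = t.startswith(name)` → out = True
So out = True

Answer: True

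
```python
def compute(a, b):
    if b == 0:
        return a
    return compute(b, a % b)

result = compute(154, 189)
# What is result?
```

compute(154, 189) -> compute(189, 154) -> compute(154, 35) -> compute(35, 14) -> compute(14, 7) -> compute(7, 0) -> 7

Answer: 7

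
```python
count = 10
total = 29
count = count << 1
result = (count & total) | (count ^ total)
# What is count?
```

Trace:
`count = 10` → count = 10
`total = 29` → total = 29
`count = count << 1` → count = 20
`result = (count & total) | (count ^ total)` → result = 29
So count = 20

Answer: 20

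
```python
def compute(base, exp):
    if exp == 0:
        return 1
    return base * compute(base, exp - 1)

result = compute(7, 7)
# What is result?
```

compute(7, 7) = 7 * 7 * 7 * 7 * 7 * 7 * 7 = 823543

Answer: 823543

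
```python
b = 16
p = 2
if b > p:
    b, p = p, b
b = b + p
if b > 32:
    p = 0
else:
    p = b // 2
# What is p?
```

Trace:
`b = 16` → b = 16
`p = 2` → p = 2
`if b > p: ...` → b > p is True → b = 2; p = 16
`b = b + p` → b = 18
`if b > 32: ...` → b > 32 is False, take else branch → p = 9
So p = 9

Answer: 9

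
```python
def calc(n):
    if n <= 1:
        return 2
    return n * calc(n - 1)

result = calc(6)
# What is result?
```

calc(6) = 6 * 5 * 4 * 3 * 2 * 2 = 1440

Answer: 1440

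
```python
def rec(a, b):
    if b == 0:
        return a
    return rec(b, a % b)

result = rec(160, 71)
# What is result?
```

rec(160, 71) -> rec(71, 18) -> rec(18, 17) -> rec(17, 1) -> rec(1, 0) -> 1

Answer: 1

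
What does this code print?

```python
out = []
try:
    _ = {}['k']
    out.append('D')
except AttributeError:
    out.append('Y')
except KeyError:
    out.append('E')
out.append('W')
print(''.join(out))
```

Execution trace: 'E' (except KeyError) → 'W' (after the try/except). Output: EW

Answer: EW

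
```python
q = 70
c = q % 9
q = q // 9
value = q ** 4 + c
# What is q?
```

Trace:
`q = 70` → q = 70
`c = q % 9` → c = 7
`q = q // 9` → q = 7
`value = q ** 4 + c` → value = 2408
So q = 7

Answer: 7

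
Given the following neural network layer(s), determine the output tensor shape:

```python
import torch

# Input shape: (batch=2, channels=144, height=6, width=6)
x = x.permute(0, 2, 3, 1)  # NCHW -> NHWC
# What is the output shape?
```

Input: (2, 144, 6, 6) -> Output: (2, 6, 6, 144)

Answer: (2, 6, 6, 144)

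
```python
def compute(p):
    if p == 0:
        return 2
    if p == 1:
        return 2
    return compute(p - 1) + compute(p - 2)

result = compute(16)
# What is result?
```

Build up from base cases: compute(0)=2, compute(1)=2, compute(2)=4, compute(3)=6, compute(4)=10, compute(5)=16, compute(6)=26, ..., compute(16)=3194

Answer: 3194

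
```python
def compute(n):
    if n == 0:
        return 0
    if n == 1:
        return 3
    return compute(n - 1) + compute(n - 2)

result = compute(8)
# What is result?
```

Build up from base cases: compute(0)=0, compute(1)=3, compute(2)=3, compute(3)=6, compute(4)=9, compute(5)=15, compute(6)=24, ..., compute(8)=63

Answer: 63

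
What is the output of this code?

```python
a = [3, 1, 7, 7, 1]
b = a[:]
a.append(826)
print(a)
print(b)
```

Key concept: slice [:] creates copy.
Step by step:
`a = [3, 1, 7, 7, 1]` → a = [3, 1, 7, 7, 1]
`b = a[:]` → b = [3, 1, 7, 7, 1]
`a.append(826)` → a = [3, 1, 7, 7, 1, 826]
`print(a)` → prints [3, 1, 7, 7, 1, 826]
`print(b)` → prints [3, 1, 7, 7, 1]

Answer:
[3, 1, 7, 7, 1, 826]
[3, 1, 7, 7, 1]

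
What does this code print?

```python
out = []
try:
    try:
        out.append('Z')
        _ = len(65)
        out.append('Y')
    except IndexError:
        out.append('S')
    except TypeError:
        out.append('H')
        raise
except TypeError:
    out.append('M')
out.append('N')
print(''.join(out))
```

Execution trace: 'Z' (inner try body) → 'H' (inner except TypeError) → 'M' (outer except TypeError) → 'N' (after the try/except). Output: ZHMN

Answer: ZHMN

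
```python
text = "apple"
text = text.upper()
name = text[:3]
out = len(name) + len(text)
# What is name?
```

Trace:
`text = "apple"` → text = 'apple'
`text = text.upper()` → text = 'APPLE'
`name = text[:3]` → name = 'APP'
`out = len(name) + len(text)` → out = 8
So name = 'APP'

Answer: 'APP'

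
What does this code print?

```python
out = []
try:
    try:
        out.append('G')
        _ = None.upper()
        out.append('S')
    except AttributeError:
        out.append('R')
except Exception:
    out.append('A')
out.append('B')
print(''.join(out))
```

Execution trace: 'G' (inner try body) → 'R' (inner except AttributeError) → 'B' (after the try/except). Output: GRB

Answer: GRB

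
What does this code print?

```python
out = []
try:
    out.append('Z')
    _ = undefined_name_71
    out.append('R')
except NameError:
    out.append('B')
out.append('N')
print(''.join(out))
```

Execution trace: 'Z' (try body) → 'B' (except NameError) → 'N' (after the try/except). Output: ZBN

Answer: ZBN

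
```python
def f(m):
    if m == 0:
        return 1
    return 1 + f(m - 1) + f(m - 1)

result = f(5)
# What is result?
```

f(m) = 1 + 2·f(m-1), f(0)=1. Closed form: (1+1)·2^5 - 1 = 63.

Answer: 63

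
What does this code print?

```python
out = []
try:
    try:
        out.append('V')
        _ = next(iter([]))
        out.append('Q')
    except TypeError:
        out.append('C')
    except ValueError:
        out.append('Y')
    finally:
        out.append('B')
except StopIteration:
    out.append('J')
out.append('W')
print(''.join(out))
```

Execution trace: 'V' (try body) → 'B' (finally) → 'J' (outer except StopIteration) → 'W' (after the try/except). Output: VBJW

Answer: VBJW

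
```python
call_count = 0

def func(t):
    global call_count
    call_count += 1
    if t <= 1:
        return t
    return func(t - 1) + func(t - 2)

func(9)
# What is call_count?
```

Calls(t) = 1 + Calls(t-1) + Calls(t-2); Calls(0)=Calls(1)=1. For t=9 this gives 109.

Answer: 109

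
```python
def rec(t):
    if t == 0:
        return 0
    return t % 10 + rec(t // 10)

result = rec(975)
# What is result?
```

Sum of digits of 975: 5 + 7 + 9 = 21

Answer: 21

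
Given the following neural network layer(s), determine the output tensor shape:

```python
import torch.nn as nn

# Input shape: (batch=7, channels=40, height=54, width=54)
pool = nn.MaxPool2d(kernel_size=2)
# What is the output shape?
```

Input: (7, 40, 54, 54) -> Output: (7, 40, 27, 27)

Answer: (7, 40, 27, 27)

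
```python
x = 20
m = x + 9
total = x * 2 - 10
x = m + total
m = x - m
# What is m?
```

Trace:
`x = 20` → x = 20
`m = x + 9` → m = 29
`total = x * 2 - 10` → total = 30
`x = m + total` → x = 59
`m = x - m` → m = 30
So m = 30

Answer: 30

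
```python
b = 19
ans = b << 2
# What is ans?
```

Trace:
`b = 19` → b = 19
`ans = b << 2` → ans = 76
So ans = 76

Answer: 76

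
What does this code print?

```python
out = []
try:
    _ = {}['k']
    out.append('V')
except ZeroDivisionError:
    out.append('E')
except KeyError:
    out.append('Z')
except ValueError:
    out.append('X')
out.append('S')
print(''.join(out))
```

Execution trace: 'Z' (except KeyError) → 'S' (after the try/except). Output: ZS

Answer: ZS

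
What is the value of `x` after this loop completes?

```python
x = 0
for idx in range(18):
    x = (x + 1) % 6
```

Increment mod 6, 18 times = 0
`x` takes the values: 0 → 1 → 2 → 3 → 4 → 5 → 0 → 1 → 2 → 3 → 4 → 5 → 0 → 1 → 2 → 3 → 4 → 5 → 0

Answer: 0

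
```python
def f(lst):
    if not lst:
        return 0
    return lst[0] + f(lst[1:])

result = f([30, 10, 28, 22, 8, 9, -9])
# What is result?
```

30 + 10 + 28 + 22 + 8 + 9 + (-9) + 0 = 98

Answer: 98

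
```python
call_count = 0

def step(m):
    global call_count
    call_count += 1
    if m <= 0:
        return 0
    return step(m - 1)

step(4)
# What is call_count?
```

Linear recursion stepping by 1: 5 calls from m=4 down to ≤0.

Answer: 5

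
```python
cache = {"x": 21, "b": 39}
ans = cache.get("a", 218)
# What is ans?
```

Trace:
`cache = {"x": 21, "b": 39}` → cache = {'x': 21, 'b': 39}
`ans = cache.get("a", 218)` → ans = 218
So ans = 218

Answer: 218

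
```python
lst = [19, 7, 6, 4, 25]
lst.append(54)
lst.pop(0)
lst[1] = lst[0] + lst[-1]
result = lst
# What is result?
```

Trace:
`lst = [19, 7, 6, 4, 25]` → lst = [19, 7, 6, 4, 25]
`lst.append(54)` → lst = [19, 7, 6, 4, 25, 54]
`lst.pop(0)` → lst = [7, 6, 4, 25, 54]
`lst[1] = lst[0] + lst[-1]` → lst = [7, 61, 4, 25, 54]
`result = lst` → result = [7, 61, 4, 25, 54]
So result = [7, 61, 4, 25, 54]

Answer: [7, 61, 4, 25, 54]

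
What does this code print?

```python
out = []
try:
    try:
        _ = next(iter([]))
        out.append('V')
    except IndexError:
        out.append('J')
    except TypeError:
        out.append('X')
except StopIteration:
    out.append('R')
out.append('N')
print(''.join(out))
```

Execution trace: 'R' (outer except StopIteration) → 'N' (after the try/except). Output: RN

Answer: RN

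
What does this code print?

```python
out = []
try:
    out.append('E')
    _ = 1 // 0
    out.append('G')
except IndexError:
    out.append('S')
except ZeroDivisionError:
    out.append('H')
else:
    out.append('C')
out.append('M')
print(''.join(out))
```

Execution trace: 'E' (try body) → 'H' (except ZeroDivisionError) → 'M' (after the try/except). Output: EHM

Answer: EHM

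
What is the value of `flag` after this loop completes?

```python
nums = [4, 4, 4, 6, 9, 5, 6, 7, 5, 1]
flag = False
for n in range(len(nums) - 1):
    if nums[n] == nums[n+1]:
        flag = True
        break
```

Check consecutive duplicates in [4, 4, 4, 6, 9, 5, 6, 7, 5, 1]
`flag` takes the values: False → True

Answer: True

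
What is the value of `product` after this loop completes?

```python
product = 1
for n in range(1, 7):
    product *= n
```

6! = 720
`product` takes the values: 1 → 2 → 6 → 24 → 120 → 720

Answer: 720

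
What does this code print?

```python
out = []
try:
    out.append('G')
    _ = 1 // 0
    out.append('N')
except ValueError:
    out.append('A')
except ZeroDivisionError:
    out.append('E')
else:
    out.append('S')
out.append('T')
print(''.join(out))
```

Execution trace: 'G' (try body) → 'E' (except ZeroDivisionError) → 'T' (after the try/except). Output: GET

Answer: GET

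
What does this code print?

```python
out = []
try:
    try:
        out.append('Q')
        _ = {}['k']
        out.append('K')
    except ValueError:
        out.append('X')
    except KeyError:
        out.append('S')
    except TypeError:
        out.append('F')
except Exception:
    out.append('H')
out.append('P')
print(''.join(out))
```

Execution trace: 'Q' (inner try body) → 'S' (inner except KeyError) → 'P' (after the try/except). Output: QSP

Answer: QSP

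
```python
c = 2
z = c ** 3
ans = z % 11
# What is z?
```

Trace:
`c = 2` → c = 2
`z = c ** 3` → z = 8
`ans = z % 11` → ans = 8
So z = 8

Answer: 8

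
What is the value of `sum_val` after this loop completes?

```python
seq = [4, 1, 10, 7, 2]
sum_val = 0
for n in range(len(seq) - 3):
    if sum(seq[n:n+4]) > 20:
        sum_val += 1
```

Count windows with sum > 20
`sum_val` takes the values: 0 → 1

Answer: 1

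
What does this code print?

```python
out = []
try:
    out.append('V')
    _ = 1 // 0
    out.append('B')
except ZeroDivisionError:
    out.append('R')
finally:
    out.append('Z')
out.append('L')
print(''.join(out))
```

Execution trace: 'V' (try body) → 'R' (except ZeroDivisionError) → 'Z' (finally) → 'L' (after the try/except). Output: VRZL

Answer: VRZL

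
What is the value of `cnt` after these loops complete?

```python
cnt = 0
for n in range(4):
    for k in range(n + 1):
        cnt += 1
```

Triangle: 1 + 2 + ... + 4
`cnt` takes the values: 0 → 1 → 2 → 3 → 4 → 5 → 6 → 7 → 8 → 9 → 10

Answer: 10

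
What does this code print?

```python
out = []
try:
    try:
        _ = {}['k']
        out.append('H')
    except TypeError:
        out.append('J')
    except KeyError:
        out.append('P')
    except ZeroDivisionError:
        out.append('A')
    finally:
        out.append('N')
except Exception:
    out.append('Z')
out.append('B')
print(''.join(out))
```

Execution trace: 'P' (inner except KeyError) → 'N' (inner finally) → 'B' (after the try/except). Output: PNB

Answer: PNB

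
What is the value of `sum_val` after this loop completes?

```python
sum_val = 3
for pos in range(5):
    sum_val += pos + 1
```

Start at 3, add 1 to 5 = 18
`sum_val` takes the values: 3 → 4 → 6 → 9 → 13 → 18

Answer: 18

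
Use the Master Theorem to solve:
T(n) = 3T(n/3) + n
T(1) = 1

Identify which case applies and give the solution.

a=3, b=3, f(n)=n. log_3(3) = 1. Since c=1 = 1, Case 2 applies: T(n) = Θ(n^log_b(a) · log n) = O(n log n).

Answer: O(n log n) - Case 2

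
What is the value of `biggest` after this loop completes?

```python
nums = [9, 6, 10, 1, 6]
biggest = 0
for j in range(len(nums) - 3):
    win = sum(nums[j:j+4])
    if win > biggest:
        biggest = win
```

Max sum of 4-element window in [9, 6, 10, 1, 6]
`biggest` takes the values: 0 → 26

Answer: 26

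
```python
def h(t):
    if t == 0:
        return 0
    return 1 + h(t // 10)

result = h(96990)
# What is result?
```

Count of digits of 96990: 5

Answer: 5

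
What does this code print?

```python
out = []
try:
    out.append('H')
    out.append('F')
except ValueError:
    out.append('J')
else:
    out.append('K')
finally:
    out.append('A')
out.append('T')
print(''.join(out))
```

Execution trace: 'H' (try body) → 'F' (try body, no exception) → 'K' (else) → 'A' (finally) → 'T' (after the try/except). Output: HFKAT

Answer: HFKAT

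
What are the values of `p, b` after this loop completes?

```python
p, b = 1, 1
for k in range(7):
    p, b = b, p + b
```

Fibonacci: after 7 iterations
`p, b` takes the values: (1, 1) → (1, 2) → (2, 3) → (3, 5) → (5, 8) → (8, 13) → (13, 21) → (21, 34)

Answer: 21, 34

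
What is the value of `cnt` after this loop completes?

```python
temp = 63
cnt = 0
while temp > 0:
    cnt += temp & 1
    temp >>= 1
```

Count set bits in 63 (binary: 0b111111)
`cnt` takes the values: 0 → 1 → 2 → 3 → 4 → 5 → 6

Answer: 6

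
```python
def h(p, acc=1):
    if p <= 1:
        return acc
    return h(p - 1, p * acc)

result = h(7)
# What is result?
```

Accumulator trace (n, acc): (7, 1) -> (6, 7) -> (5, 42) -> (4, 210) -> (3, 840) -> (2, 2520) -> (1, 5040) -> return 5040

Answer: 5040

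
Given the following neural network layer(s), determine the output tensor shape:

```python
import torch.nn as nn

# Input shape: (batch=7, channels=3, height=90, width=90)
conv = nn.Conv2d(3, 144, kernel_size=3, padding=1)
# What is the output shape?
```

Input: (7, 3, 90, 90) -> Output: (7, 144, 90, 90)

Answer: (7, 144, 90, 90)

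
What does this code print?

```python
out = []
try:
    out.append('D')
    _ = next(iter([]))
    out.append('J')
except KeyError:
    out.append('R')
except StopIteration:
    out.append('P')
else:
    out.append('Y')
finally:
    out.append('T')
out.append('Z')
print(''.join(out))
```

Execution trace: 'D' (try body) → 'P' (except StopIteration) → 'T' (finally) → 'Z' (after the try/except). Output: DPTZ

Answer: DPTZ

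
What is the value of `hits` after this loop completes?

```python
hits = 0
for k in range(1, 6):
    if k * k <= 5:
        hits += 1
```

Count numbers where k² ≤ 5
`hits` takes the values: 0 → 1 → 2

Answer: 2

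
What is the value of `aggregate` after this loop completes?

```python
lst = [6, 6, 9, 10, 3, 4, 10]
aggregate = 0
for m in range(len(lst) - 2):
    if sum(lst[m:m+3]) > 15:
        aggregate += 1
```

Count windows with sum > 15
`aggregate` takes the values: 0 → 1 → 2 → 3 → 4 → 5

Answer: 5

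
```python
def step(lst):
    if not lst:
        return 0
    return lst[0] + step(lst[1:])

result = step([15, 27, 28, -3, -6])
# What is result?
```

15 + 27 + 28 + (-3) + (-6) + 0 = 61

Answer: 61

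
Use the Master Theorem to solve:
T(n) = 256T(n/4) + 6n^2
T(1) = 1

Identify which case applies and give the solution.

a=256, b=4, f(n)=6n^2. log_4(256) = 4. Since c=2 < 4, Case 1 applies: T(n) = Θ(n^log_b(a)) = O(n^4).

Answer: O(n^4) - Case 1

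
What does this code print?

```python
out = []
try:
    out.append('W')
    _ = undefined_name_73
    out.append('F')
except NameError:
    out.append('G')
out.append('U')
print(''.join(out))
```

Execution trace: 'W' (try body) → 'G' (except NameError) → 'U' (after the try/except). Output: WGU

Answer: WGU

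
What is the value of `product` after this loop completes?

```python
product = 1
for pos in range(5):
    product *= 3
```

3^5 = 243
`product` takes the values: 1 → 3 → 9 → 27 → 81 → 243

Answer: 243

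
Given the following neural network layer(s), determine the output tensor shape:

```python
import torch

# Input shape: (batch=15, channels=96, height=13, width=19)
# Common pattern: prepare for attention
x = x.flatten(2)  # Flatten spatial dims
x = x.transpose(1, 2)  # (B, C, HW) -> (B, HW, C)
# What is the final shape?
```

Input: (15, 96, 13, 19) -> after flatten(2): (15, 96, 247) -> Output: (15, 247, 96)

Answer: (15, 247, 96)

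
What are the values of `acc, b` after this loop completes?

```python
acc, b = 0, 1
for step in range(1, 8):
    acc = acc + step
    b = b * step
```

Sum and factorial of 1 to 7
`acc, b` takes the values: (0, 1) → (1, 1) → (3, 1) → (3, 2) → (6, 2) → (6, 6) → (10, 6) → (10, 24) → (15, 24) → (15, 120) → (21, 120) → (21, 720) → (28, 720) → (28, 5040)

Answer: 28, 5040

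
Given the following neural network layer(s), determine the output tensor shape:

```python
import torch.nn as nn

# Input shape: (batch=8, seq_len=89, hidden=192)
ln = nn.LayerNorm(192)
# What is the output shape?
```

Input: (8, 89, 192) -> Output: (8, 89, 192)

Answer: (8, 89, 192)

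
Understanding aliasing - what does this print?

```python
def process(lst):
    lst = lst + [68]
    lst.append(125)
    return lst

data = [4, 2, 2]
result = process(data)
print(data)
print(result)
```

Key concept: rebinding parameter vs mutation.
Step by step:
`data = [4, 2, 2]` → data = [4, 2, 2]
`result = process(data)` → result = [4, 2, 2, 68, 125]
`print(data)` → prints [4, 2, 2]
`print(result)` → prints [4, 2, 2, 68, 125]

Answer:
[4, 2, 2]
[4, 2, 2, 68, 125]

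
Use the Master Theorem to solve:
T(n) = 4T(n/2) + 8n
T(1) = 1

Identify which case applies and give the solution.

a=4, b=2, f(n)=8n. log_2(4) = 2. Since c=1 < 2, Case 1 applies: T(n) = Θ(n^log_b(a)) = O(n^2).

Answer: O(n^2) - Case 1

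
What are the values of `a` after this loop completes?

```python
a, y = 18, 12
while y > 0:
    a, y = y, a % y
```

GCD of 18 and 12
`a` takes the values: 18 → 12 → 6

Answer: 6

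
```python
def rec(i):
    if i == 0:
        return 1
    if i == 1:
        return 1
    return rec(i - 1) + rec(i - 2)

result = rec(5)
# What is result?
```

Build up from base cases: rec(0)=1, rec(1)=1, rec(2)=2, rec(3)=3, rec(4)=5, rec(5)=8

Answer: 8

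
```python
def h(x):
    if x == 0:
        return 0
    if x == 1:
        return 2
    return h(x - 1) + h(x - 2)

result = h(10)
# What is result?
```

Build up from base cases: h(0)=0, h(1)=2, h(2)=2, h(3)=4, h(4)=6, h(5)=10, h(6)=16, ..., h(10)=110

Answer: 110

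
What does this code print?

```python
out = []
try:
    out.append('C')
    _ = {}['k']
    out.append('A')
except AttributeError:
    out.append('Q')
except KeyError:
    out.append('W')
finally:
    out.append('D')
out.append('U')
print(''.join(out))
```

Execution trace: 'C' (try body) → 'W' (except KeyError) → 'D' (finally) → 'U' (after the try/except). Output: CWDU

Answer: CWDU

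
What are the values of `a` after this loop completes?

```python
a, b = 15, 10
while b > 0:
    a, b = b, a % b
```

GCD of 15 and 10
`a` takes the values: 15 → 10 → 5

Answer: 5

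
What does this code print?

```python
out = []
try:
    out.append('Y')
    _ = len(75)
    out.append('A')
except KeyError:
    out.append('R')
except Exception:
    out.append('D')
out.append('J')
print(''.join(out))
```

Execution trace: 'Y' (try body) → 'D' (except Exception) → 'J' (after the try/except). Output: YDJ

Answer: YDJ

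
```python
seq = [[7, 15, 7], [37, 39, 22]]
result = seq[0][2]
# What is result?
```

Trace:
`seq = [[7, 15, 7], [37, 39, 22]]` → seq = [[7, 15, 7], [37, 39, 22]]
`result = seq[0][2]` → result = 7
So result = 7

Answer: 7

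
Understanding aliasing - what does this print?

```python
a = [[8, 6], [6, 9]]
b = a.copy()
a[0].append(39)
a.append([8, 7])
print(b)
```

Key concept: shallow copy with nested lists.
Step by step:
`a = [[8, 6], [6, 9]]` → a = [[8, 6], [6, 9]]
`b = a.copy()` → b = [[8, 6], [6, 9]]
`a[0].append(39)` → a = [[8, 6, 39], [6, 9]]; b = [[8, 6, 39], [6, 9]]
`a.append([8, 7])` → a = [[8, 6, 39], [6, 9], [8, 7]]
`print(b)` → prints [[8, 6, 39], [6, 9]]

Answer: [[8, 6, 39], [6, 9]]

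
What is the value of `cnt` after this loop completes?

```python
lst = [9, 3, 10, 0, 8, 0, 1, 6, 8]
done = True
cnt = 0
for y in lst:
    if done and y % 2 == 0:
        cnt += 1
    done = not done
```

Count even values at even positions
`cnt` takes the values: 0 → 1 → 2 → 3

Answer: 3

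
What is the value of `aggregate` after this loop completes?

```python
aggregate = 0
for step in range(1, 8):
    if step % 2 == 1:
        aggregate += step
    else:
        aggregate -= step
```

Add odd, subtract even
`aggregate` takes the values: 0 → 1 → -1 → 2 → -2 → 3 → -3 → 4

Answer: 4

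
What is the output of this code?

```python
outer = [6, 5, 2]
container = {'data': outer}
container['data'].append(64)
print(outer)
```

Key concept: dict holds reference to list.
Step by step:
`outer = [6, 5, 2]` → outer = [6, 5, 2]
`container = {'data': outer}` → container = {'data': [6, 5, 2]}
`container['data'].append(64)` → outer = [6, 5, 2, 64]; container = {'data': [6, 5, 2, 64]}
`print(outer)` → prints [6, 5, 2, 64]

Answer: [6, 5, 2, 64]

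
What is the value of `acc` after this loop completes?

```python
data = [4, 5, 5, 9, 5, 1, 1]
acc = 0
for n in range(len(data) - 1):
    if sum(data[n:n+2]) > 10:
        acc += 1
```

Count windows with sum > 10
`acc` takes the values: 0 → 1 → 2

Answer: 2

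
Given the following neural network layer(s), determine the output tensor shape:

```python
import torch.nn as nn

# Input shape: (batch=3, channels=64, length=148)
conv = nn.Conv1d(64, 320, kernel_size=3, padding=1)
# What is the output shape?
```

Input: (3, 64, 148) -> Output: (3, 320, 148)

Answer: (3, 320, 148)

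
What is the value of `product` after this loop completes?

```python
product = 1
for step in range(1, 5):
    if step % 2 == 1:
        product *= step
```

Product of odd numbers 1 to 4
`product` takes the values: 1 → 3

Answer: 3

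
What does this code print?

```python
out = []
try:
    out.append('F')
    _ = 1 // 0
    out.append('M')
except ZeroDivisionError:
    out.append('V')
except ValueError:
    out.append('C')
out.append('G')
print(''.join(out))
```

Execution trace: 'F' (try body) → 'V' (except ZeroDivisionError) → 'G' (after the try/except). Output: FVG

Answer: FVG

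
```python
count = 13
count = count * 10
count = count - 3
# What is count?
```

Trace:
`count = 13` → count = 13
`count = count * 10` → count = 130
`count = count - 3` → count = 127
So count = 127

Answer: 127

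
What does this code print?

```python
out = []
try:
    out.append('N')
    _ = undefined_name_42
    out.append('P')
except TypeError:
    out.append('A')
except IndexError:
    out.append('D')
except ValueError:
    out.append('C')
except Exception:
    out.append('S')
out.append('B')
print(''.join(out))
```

Execution trace: 'N' (try body) → 'S' (except Exception) → 'B' (after the try/except). Output: NSB

Answer: NSB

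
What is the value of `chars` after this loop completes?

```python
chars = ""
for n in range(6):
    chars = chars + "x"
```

Repeat 'x' 6 times
`chars` takes the values: "" → "x" → "xx" → "xxx" → "xxxx" → "xxxxx" → "xxxxxx"

Answer: "xxxxxx"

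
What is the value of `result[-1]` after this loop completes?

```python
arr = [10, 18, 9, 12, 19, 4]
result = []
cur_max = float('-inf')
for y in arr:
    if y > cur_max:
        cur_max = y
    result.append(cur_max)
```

Running max ends at 19
`result` takes the values: [] → [10] → [10, 18] → [10, 18, 18] → [10, 18, 18, 18] → [10, 18, 18, 18, 19] → [10, 18, 18, 18, 19, 19]
So `result[-1]` = 19

Answer: 19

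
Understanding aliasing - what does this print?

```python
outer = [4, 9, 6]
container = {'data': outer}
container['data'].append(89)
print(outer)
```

Key concept: dict holds reference to list.
Step by step:
`outer = [4, 9, 6]` → outer = [4, 9, 6]
`container = {'data': outer}` → container = {'data': [4, 9, 6]}
`container['data'].append(89)` → outer = [4, 9, 6, 89]; container = {'data': [4, 9, 6, 89]}
`print(outer)` → prints [4, 9, 6, 89]

Answer: [4, 9, 6, 89]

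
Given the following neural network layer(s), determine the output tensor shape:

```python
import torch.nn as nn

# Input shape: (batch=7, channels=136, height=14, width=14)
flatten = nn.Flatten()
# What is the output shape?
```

Input: (7, 136, 14, 14) -> Output: (7, 26656)

Answer: (7, 26656)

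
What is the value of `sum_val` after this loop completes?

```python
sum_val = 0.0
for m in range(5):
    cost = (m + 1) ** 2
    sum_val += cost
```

Sum of squared losses 1² + 2² + ... + 5²
`sum_val` takes the values: 0.0 → 1.0 → 5.0 → 14.0 → 30.0 → 55.0

Answer: 55.0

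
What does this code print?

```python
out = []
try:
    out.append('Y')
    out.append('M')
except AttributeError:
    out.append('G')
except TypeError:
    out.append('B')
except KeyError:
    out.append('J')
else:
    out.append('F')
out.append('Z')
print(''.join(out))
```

Execution trace: 'Y' (try body) → 'M' (try body, no exception) → 'F' (else) → 'Z' (after the try/except). Output: YMFZ

Answer: YMFZ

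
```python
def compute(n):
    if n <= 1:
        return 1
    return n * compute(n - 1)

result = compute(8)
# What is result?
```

compute(8) = 8 * 7 * 6 * 5 * 4 * 3 * 2 * 1 = 40320

Answer: 40320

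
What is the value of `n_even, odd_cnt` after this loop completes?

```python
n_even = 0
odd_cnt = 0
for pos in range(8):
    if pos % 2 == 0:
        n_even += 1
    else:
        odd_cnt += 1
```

Count evens and odds in range(8)
`n_even, odd_cnt` takes the values: (0, 0) → (1, 0) → (1, 1) → (2, 1) → (2, 2) → (3, 2) → (3, 3) → (4, 3) → (4, 4)

Answer: 4, 4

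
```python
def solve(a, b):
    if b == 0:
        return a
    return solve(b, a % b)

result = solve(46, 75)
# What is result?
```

solve(46, 75) -> solve(75, 46) -> solve(46, 29) -> solve(29, 17) -> solve(17, 12) -> solve(12, 5) -> solve(5, 2) -> solve(2, 1) -> solve(1, 0) -> 1

Answer: 1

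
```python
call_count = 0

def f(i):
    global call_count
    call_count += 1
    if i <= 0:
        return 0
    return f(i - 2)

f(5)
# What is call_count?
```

Linear recursion stepping by 2: 4 calls from i=5 down to ≤0.

Answer: 4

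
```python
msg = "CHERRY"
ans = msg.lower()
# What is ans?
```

Trace:
`msg = "CHERRY"` → msg = 'CHERRY'
`ans = msg.lower()` → ans = 'cherry'
So ans = 'cherry'

Answer: 'cherry'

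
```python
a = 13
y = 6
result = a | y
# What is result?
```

Trace:
`a = 13` → a = 13
`y = 6` → y = 6
`result = a | y` → result = 15
So result = 15

Answer: 15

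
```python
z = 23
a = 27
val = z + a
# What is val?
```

Trace:
`z = 23` → z = 23
`a = 27` → a = 27
`val = z + a` → val = 50
So val = 50

Answer: 50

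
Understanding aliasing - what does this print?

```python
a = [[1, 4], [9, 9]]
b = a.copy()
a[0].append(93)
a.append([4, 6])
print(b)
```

Key concept: shallow copy with nested lists.
Step by step:
`a = [[1, 4], [9, 9]]` → a = [[1, 4], [9, 9]]
`b = a.copy()` → b = [[1, 4], [9, 9]]
`a[0].append(93)` → a = [[1, 4, 93], [9, 9]]; b = [[1, 4, 93], [9, 9]]
`a.append([4, 6])` → a = [[1, 4, 93], [9, 9], [4, 6]]
`print(b)` → prints [[1, 4, 93], [9, 9]]

Answer: [[1, 4, 93], [9, 9]]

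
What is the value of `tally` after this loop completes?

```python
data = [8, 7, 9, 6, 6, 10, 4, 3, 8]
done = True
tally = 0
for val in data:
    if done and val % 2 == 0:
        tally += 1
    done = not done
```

Count even values at even positions
`tally` takes the values: 0 → 1 → 2 → 3 → 4

Answer: 4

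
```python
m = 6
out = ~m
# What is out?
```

Trace:
`m = 6` → m = 6
`out = ~m` → out = -7
So out = -7

Answer: -7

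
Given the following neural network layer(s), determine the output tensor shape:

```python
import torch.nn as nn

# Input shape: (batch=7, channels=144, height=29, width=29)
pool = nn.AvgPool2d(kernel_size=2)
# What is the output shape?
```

Input: (7, 144, 29, 29) -> Output: (7, 144, 14, 14)

Answer: (7, 144, 14, 14)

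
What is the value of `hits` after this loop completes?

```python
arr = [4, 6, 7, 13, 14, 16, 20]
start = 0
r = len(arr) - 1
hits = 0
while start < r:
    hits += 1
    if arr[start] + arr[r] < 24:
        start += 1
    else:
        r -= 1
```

Steps to find pair summing to 24
`hits` takes the values: 0 → 1 → 2 → 3 → 4 → 5 → 6

Answer: 6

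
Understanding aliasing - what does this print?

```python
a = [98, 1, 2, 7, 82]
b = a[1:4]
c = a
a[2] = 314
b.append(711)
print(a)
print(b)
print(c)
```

Key concept: slice vs alias.
Step by step:
`a = [98, 1, 2, 7, 82]` → a = [98, 1, 2, 7, 82]
`b = a[1:4]` → b = [1, 2, 7]
`c = a` → c = [98, 1, 2, 7, 82] (same object as a)
`a[2] = 314` → a = [98, 1, 314, 7, 82] (same object as c); c = [98, 1, 314, 7, 82] (same object as a)
`b.append(711)` → b = [1, 2, 7, 711]
`print(a)` → prints [98, 1, 314, 7, 82]
`print(b)` → prints [1, 2, 7, 711]
`print(c)` → prints [98, 1, 314, 7, 82]

Answer:
[98, 1, 314, 7, 82]
[1, 2, 7, 711]
[98, 1, 314, 7, 82]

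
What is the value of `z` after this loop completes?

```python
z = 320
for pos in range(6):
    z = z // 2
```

Halve 6 times: 320 // 2^6 = 5
`z` takes the values: 320 → 160 → 80 → 40 → 20 → 10 → 5

Answer: 5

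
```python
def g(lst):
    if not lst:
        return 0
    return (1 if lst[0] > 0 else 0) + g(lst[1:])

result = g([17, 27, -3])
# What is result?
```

Count of positive elements in [17, 27, -3] = 2

Answer: 2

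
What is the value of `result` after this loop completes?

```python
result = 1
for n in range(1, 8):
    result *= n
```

7! = 5040
`result` takes the values: 1 → 2 → 6 → 24 → 120 → 720 → 5040

Answer: 5040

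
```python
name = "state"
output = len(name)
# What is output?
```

Trace:
`name = "state"` → name = 'state'
`output = len(name)` → output = 5
So output = 5

Answer: 5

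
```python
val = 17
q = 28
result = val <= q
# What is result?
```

Trace:
`val = 17` → val = 17
`q = 28` → q = 28
`result = val <= q` → result = True
So result = True

Answer: True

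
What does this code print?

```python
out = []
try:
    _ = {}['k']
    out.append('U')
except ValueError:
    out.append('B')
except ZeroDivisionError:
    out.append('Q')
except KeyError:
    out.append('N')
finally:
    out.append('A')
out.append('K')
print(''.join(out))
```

Execution trace: 'N' (except KeyError) → 'A' (finally) → 'K' (after the try/except). Output: NAK

Answer: NAK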